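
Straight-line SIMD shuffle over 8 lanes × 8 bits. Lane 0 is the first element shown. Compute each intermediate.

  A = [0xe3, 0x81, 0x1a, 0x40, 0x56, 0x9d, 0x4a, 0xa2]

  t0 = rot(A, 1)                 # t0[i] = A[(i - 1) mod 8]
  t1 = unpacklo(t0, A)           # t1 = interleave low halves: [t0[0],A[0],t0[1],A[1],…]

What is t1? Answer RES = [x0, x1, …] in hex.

RES = [0xa2, 0xe3, 0xe3, 0x81, 0x81, 0x1a, 0x1a, 0x40]

t0 = [0xa2, 0xe3, 0x81, 0x1a, 0x40, 0x56, 0x9d, 0x4a]
t1 = [0xa2, 0xe3, 0xe3, 0x81, 0x81, 0x1a, 0x1a, 0x40]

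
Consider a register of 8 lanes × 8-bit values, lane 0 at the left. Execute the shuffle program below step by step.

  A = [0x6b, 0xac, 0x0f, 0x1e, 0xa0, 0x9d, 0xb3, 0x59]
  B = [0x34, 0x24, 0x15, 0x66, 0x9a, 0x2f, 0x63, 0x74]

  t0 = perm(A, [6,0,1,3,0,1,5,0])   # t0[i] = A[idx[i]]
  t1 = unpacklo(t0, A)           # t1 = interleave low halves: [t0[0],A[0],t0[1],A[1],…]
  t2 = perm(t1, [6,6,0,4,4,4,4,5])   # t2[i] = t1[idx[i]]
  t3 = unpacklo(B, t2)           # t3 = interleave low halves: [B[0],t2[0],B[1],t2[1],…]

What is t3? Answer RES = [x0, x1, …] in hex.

RES = [0x34, 0x1e, 0x24, 0x1e, 0x15, 0xb3, 0x66, 0xac]

  t0: b3 6b ac 1e 6b ac 9d 6b
  t1: b3 6b 6b ac ac 0f 1e 1e
  t2: 1e 1e b3 ac ac ac ac 0f
  t3: 34 1e 24 1e 15 b3 66 ac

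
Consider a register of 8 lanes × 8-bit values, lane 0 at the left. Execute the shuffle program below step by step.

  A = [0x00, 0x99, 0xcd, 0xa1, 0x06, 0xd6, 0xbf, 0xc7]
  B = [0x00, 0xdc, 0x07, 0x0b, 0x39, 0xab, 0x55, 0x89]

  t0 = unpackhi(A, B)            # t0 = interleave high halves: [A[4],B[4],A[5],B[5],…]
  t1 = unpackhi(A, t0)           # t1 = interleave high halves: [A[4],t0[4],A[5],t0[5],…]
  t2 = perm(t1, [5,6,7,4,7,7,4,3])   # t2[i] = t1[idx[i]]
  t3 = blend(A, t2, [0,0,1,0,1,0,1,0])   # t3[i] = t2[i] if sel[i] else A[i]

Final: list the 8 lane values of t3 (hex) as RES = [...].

RES = [0x00, 0x99, 0x89, 0xa1, 0x89, 0xd6, 0xbf, 0xc7]

→ t0 |06|39|d6|ab|bf|55|c7|89|
→ t1 |06|bf|d6|55|bf|c7|c7|89|
→ t2 |c7|c7|89|bf|89|89|bf|55|
→ t3 |00|99|89|a1|89|d6|bf|c7|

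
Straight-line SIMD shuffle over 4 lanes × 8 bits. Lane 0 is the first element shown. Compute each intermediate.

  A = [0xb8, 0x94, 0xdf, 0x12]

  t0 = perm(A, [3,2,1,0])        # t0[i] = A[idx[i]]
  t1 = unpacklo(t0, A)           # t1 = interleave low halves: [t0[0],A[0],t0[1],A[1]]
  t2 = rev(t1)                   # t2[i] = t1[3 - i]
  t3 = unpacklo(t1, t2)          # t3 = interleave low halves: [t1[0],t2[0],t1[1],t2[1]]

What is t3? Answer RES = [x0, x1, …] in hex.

t0 = [0x12, 0xdf, 0x94, 0xb8]
t1 = [0x12, 0xb8, 0xdf, 0x94]
t2 = [0x94, 0xdf, 0xb8, 0x12]
t3 = [0x12, 0x94, 0xb8, 0xdf]

RES = [0x12, 0x94, 0xb8, 0xdf]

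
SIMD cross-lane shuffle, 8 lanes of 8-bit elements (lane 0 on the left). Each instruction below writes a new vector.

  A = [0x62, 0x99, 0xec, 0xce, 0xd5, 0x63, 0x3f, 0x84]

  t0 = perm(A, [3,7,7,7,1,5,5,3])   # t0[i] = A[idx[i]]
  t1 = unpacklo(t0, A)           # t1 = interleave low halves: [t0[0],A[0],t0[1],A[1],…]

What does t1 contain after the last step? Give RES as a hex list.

RES = [0xce, 0x62, 0x84, 0x99, 0x84, 0xec, 0x84, 0xce]

→ t0 |ce|84|84|84|99|63|63|ce|
→ t1 |ce|62|84|99|84|ec|84|ce|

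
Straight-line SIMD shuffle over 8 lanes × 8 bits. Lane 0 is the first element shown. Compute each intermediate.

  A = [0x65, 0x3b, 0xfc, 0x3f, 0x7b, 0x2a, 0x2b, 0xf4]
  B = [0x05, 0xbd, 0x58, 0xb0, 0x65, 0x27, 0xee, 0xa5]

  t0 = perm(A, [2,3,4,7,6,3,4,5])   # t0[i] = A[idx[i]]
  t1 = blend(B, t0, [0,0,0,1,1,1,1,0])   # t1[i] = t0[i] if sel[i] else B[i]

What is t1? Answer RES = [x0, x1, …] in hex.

RES = [ 0x05  0xbd  0x58  0xf4  0x2b  0x3f  0x7b  0xa5 ]

→ t0 |fc|3f|7b|f4|2b|3f|7b|2a|
→ t1 |05|bd|58|f4|2b|3f|7b|a5|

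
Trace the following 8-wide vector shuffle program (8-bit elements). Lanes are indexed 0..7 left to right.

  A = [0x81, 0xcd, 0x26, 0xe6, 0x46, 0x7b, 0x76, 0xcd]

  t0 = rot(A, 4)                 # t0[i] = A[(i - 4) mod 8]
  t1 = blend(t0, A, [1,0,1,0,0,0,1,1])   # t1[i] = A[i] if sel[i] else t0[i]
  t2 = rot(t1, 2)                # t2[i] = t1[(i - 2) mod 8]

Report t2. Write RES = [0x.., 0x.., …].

→ t0 |46|7b|76|cd|81|cd|26|e6|
→ t1 |81|7b|26|cd|81|cd|76|cd|
→ t2 |76|cd|81|7b|26|cd|81|cd|

RES = [0x76, 0xcd, 0x81, 0x7b, 0x26, 0xcd, 0x81, 0xcd]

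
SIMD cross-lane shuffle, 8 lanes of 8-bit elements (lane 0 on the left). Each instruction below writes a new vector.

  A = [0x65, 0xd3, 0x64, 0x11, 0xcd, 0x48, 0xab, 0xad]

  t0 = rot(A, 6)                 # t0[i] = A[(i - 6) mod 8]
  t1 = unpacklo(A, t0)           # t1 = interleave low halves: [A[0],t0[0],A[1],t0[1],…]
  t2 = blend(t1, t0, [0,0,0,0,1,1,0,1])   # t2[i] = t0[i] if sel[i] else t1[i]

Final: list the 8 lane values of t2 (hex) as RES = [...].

RES = [0x65, 0x64, 0xd3, 0x11, 0xab, 0xad, 0x11, 0xd3]

t0 = [0x64, 0x11, 0xcd, 0x48, 0xab, 0xad, 0x65, 0xd3]
t1 = [0x65, 0x64, 0xd3, 0x11, 0x64, 0xcd, 0x11, 0x48]
t2 = [0x65, 0x64, 0xd3, 0x11, 0xab, 0xad, 0x11, 0xd3]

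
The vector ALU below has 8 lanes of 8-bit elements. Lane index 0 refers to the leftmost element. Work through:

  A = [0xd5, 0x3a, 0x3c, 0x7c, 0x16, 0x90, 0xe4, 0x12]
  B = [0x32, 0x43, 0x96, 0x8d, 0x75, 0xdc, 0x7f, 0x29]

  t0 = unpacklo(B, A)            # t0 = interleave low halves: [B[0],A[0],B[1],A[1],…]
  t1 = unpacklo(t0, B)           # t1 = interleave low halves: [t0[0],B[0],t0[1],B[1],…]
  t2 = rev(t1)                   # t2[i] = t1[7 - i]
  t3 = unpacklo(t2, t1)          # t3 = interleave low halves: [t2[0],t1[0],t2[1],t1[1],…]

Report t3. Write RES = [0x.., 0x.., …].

RES = [0x8d, 0x32, 0x3a, 0x32, 0x96, 0xd5, 0x43, 0x43]

t0 = [0x32, 0xd5, 0x43, 0x3a, 0x96, 0x3c, 0x8d, 0x7c]
t1 = [0x32, 0x32, 0xd5, 0x43, 0x43, 0x96, 0x3a, 0x8d]
t2 = [0x8d, 0x3a, 0x96, 0x43, 0x43, 0xd5, 0x32, 0x32]
t3 = [0x8d, 0x32, 0x3a, 0x32, 0x96, 0xd5, 0x43, 0x43]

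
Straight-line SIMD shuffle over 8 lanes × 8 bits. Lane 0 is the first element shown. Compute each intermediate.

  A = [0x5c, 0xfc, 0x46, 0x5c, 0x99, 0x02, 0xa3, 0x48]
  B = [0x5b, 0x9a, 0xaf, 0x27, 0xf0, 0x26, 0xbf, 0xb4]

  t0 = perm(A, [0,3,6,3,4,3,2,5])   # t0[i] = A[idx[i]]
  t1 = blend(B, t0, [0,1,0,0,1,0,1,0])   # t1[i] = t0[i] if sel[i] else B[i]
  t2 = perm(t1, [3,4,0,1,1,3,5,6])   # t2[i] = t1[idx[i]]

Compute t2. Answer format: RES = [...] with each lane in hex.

  t0: 5c 5c a3 5c 99 5c 46 02
  t1: 5b 5c af 27 99 26 46 b4
  t2: 27 99 5b 5c 5c 27 26 46

RES = [ 0x27  0x99  0x5b  0x5c  0x5c  0x27  0x26  0x46 ]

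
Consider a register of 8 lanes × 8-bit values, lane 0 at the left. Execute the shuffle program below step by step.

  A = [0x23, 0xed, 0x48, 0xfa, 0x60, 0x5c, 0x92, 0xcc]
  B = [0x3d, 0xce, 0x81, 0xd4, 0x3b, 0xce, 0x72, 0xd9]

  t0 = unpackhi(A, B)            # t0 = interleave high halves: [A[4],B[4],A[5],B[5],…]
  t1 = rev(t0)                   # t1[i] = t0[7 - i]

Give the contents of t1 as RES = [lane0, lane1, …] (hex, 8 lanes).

  t0: 60 3b 5c ce 92 72 cc d9
  t1: d9 cc 72 92 ce 5c 3b 60

RES = [ 0xd9  0xcc  0x72  0x92  0xce  0x5c  0x3b  0x60 ]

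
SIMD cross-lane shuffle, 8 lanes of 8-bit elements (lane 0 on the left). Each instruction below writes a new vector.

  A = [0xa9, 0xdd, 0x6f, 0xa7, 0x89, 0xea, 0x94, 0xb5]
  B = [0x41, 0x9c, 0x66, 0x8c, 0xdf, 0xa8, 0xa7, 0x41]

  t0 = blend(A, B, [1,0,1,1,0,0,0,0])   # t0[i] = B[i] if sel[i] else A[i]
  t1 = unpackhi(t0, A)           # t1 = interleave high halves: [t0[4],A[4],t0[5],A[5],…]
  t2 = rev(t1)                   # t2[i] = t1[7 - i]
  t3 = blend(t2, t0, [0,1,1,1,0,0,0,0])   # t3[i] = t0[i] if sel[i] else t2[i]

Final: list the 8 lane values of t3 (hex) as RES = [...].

RES = [ 0xb5  0xdd  0x66  0x8c  0xea  0xea  0x89  0x89 ]

  t0: 41 dd 66 8c 89 ea 94 b5
  t1: 89 89 ea ea 94 94 b5 b5
  t2: b5 b5 94 94 ea ea 89 89
  t3: b5 dd 66 8c ea ea 89 89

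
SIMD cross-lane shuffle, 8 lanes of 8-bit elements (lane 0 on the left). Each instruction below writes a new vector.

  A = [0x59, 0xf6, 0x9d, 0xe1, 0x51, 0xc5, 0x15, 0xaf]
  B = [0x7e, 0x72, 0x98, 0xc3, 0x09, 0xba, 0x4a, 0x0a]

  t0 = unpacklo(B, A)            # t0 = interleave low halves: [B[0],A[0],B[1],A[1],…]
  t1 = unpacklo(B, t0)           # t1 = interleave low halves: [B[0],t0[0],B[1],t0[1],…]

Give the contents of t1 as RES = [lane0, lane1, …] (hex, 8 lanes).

→ t0 |7e|59|72|f6|98|9d|c3|e1|
→ t1 |7e|7e|72|59|98|72|c3|f6|

RES = [0x7e, 0x7e, 0x72, 0x59, 0x98, 0x72, 0xc3, 0xf6]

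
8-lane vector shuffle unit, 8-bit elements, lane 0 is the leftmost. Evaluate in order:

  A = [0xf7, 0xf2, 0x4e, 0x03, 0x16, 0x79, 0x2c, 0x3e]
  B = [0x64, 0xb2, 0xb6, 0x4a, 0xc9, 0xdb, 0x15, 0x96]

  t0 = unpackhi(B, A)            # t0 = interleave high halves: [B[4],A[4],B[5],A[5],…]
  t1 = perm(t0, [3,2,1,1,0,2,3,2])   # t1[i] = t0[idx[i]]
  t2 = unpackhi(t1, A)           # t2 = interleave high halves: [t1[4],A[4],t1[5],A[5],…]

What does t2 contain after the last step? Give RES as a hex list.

t0 = [0xc9, 0x16, 0xdb, 0x79, 0x15, 0x2c, 0x96, 0x3e]
t1 = [0x79, 0xdb, 0x16, 0x16, 0xc9, 0xdb, 0x79, 0xdb]
t2 = [0xc9, 0x16, 0xdb, 0x79, 0x79, 0x2c, 0xdb, 0x3e]

RES = [ 0xc9  0x16  0xdb  0x79  0x79  0x2c  0xdb  0x3e ]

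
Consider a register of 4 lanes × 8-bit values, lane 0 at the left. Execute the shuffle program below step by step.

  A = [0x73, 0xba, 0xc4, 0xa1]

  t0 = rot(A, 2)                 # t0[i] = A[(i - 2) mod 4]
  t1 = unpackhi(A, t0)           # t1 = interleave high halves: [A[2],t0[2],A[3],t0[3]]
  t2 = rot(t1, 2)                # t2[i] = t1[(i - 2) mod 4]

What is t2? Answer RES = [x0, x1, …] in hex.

→ t0 |c4|a1|73|ba|
→ t1 |c4|73|a1|ba|
→ t2 |a1|ba|c4|73|

RES = [0xa1, 0xba, 0xc4, 0x73]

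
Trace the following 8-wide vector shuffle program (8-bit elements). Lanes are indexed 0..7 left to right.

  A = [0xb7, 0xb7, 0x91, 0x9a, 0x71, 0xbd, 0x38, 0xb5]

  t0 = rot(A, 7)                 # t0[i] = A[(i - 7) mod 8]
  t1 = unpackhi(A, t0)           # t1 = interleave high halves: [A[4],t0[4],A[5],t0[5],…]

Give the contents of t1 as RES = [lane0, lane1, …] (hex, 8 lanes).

t0 = [0xb7, 0x91, 0x9a, 0x71, 0xbd, 0x38, 0xb5, 0xb7]
t1 = [0x71, 0xbd, 0xbd, 0x38, 0x38, 0xb5, 0xb5, 0xb7]

RES = [ 0x71  0xbd  0xbd  0x38  0x38  0xb5  0xb5  0xb7 ]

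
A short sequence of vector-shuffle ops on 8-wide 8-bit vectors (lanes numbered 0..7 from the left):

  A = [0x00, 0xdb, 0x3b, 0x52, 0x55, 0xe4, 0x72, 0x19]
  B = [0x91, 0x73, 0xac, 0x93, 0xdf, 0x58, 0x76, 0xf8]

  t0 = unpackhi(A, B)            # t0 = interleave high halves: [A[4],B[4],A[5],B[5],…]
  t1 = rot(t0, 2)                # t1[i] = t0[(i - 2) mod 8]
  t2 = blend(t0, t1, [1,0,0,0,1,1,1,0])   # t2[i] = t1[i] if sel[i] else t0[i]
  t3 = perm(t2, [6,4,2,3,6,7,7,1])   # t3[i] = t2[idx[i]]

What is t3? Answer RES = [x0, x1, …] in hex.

RES = [0x72, 0xe4, 0xe4, 0x58, 0x72, 0xf8, 0xf8, 0xdf]

  t0: 55 df e4 58 72 76 19 f8
  t1: 19 f8 55 df e4 58 72 76
  t2: 19 df e4 58 e4 58 72 f8
  t3: 72 e4 e4 58 72 f8 f8 df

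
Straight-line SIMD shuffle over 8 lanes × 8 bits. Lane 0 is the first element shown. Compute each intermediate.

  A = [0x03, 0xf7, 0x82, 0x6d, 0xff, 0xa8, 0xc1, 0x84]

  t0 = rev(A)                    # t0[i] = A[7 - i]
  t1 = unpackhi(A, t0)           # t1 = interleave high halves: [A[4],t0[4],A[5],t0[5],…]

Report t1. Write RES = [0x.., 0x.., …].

  t0: 84 c1 a8 ff 6d 82 f7 03
  t1: ff 6d a8 82 c1 f7 84 03

RES = [0xff, 0x6d, 0xa8, 0x82, 0xc1, 0xf7, 0x84, 0x03]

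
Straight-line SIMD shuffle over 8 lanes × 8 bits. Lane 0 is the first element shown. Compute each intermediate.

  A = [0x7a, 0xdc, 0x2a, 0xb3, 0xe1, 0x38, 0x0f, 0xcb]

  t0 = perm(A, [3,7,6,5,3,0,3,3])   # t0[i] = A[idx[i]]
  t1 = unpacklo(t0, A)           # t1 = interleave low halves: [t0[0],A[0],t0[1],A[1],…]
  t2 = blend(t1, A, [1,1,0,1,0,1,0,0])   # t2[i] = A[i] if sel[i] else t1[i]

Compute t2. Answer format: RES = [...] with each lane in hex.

  t0: b3 cb 0f 38 b3 7a b3 b3
  t1: b3 7a cb dc 0f 2a 38 b3
  t2: 7a dc cb b3 0f 38 38 b3

RES = [0x7a, 0xdc, 0xcb, 0xb3, 0x0f, 0x38, 0x38, 0xb3]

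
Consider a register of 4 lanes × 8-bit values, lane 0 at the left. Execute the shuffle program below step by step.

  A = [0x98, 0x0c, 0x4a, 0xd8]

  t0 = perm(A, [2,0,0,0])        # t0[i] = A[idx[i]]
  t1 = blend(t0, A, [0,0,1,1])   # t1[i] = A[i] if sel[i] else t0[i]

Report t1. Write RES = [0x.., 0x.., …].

→ t0 |4a|98|98|98|
→ t1 |4a|98|4a|d8|

RES = [ 0x4a  0x98  0x4a  0xd8 ]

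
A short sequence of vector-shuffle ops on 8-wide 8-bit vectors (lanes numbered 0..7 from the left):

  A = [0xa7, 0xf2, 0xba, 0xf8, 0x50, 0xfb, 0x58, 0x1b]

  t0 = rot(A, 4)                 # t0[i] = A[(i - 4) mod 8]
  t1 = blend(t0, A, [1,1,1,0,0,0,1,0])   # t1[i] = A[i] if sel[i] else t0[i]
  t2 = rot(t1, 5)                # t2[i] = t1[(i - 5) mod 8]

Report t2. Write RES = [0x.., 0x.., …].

RES = [ 0x1b  0xa7  0xf2  0x58  0xf8  0xa7  0xf2  0xba ]

→ t0 |50|fb|58|1b|a7|f2|ba|f8|
→ t1 |a7|f2|ba|1b|a7|f2|58|f8|
→ t2 |1b|a7|f2|58|f8|a7|f2|ba|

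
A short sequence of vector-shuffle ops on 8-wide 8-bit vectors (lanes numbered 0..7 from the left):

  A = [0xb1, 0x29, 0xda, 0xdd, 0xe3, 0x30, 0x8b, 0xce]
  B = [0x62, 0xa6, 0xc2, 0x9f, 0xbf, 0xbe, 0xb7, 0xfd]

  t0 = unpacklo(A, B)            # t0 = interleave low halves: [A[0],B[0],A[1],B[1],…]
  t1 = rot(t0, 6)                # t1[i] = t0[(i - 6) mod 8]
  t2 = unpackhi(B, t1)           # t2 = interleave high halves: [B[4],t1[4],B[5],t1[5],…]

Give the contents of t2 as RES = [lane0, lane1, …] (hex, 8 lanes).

→ t0 |b1|62|29|a6|da|c2|dd|9f|
→ t1 |29|a6|da|c2|dd|9f|b1|62|
→ t2 |bf|dd|be|9f|b7|b1|fd|62|

RES = [ 0xbf  0xdd  0xbe  0x9f  0xb7  0xb1  0xfd  0x62 ]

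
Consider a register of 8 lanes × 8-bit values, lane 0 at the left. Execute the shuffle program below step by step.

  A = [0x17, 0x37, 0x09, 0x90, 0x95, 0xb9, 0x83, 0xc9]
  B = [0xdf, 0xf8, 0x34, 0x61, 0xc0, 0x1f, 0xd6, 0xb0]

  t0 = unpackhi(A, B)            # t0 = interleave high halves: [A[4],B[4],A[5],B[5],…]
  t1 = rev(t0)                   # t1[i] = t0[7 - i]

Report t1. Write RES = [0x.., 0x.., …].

RES = [ 0xb0  0xc9  0xd6  0x83  0x1f  0xb9  0xc0  0x95 ]

t0 = [0x95, 0xc0, 0xb9, 0x1f, 0x83, 0xd6, 0xc9, 0xb0]
t1 = [0xb0, 0xc9, 0xd6, 0x83, 0x1f, 0xb9, 0xc0, 0x95]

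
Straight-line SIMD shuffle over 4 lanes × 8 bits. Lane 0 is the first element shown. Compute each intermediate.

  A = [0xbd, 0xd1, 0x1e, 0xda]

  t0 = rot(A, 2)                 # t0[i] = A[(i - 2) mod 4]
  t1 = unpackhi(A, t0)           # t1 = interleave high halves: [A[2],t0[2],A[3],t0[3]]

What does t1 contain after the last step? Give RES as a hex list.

  t0: 1e da bd d1
  t1: 1e bd da d1

RES = [0x1e, 0xbd, 0xda, 0xd1]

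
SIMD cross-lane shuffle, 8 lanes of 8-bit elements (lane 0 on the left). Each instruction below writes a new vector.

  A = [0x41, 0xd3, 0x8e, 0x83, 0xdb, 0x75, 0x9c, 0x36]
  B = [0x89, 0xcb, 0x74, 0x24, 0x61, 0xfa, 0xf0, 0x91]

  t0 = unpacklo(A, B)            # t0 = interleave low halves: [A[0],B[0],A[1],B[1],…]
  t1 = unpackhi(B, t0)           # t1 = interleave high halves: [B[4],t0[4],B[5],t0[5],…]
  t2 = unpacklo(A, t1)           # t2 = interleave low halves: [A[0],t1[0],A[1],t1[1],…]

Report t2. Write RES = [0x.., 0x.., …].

RES = [0x41, 0x61, 0xd3, 0x8e, 0x8e, 0xfa, 0x83, 0x74]

→ t0 |41|89|d3|cb|8e|74|83|24|
→ t1 |61|8e|fa|74|f0|83|91|24|
→ t2 |41|61|d3|8e|8e|fa|83|74|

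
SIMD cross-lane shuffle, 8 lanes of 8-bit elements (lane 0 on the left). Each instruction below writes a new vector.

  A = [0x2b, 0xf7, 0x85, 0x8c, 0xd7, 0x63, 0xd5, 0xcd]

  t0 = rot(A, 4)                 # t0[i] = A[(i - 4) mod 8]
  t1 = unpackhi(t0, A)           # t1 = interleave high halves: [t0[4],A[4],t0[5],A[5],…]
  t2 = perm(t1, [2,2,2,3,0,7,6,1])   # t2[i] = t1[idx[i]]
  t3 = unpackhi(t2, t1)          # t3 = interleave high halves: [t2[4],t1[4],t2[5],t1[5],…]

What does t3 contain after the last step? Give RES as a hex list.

→ t0 |d7|63|d5|cd|2b|f7|85|8c|
→ t1 |2b|d7|f7|63|85|d5|8c|cd|
→ t2 |f7|f7|f7|63|2b|cd|8c|d7|
→ t3 |2b|85|cd|d5|8c|8c|d7|cd|

RES = [0x2b, 0x85, 0xcd, 0xd5, 0x8c, 0x8c, 0xd7, 0xcd]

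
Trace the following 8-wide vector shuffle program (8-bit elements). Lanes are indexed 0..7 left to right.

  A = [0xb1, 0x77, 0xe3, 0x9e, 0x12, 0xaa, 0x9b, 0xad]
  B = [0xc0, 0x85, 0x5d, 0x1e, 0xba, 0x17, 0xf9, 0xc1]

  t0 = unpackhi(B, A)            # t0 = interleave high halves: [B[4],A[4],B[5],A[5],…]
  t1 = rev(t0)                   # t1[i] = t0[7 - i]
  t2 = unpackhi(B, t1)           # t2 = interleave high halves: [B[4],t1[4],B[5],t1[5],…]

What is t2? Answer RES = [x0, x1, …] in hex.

→ t0 |ba|12|17|aa|f9|9b|c1|ad|
→ t1 |ad|c1|9b|f9|aa|17|12|ba|
→ t2 |ba|aa|17|17|f9|12|c1|ba|

RES = [0xba, 0xaa, 0x17, 0x17, 0xf9, 0x12, 0xc1, 0xba]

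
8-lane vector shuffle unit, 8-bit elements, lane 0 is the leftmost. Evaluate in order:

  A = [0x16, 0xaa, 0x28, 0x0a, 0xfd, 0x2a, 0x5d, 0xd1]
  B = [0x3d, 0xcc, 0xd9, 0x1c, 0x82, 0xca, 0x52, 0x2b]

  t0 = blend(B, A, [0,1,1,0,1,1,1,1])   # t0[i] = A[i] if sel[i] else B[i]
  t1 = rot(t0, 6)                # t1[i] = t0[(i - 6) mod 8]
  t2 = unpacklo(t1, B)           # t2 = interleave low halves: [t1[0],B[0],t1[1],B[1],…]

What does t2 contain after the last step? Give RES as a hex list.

  t0: 3d aa 28 1c fd 2a 5d d1
  t1: 28 1c fd 2a 5d d1 3d aa
  t2: 28 3d 1c cc fd d9 2a 1c

RES = [ 0x28  0x3d  0x1c  0xcc  0xfd  0xd9  0x2a  0x1c ]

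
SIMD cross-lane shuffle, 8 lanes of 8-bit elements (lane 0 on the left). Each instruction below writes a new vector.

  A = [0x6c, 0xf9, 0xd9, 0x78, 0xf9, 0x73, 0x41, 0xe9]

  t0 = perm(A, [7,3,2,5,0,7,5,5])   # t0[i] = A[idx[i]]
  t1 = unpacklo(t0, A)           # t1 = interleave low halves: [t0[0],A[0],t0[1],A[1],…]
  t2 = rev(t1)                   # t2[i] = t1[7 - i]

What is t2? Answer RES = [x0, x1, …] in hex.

RES = [ 0x78  0x73  0xd9  0xd9  0xf9  0x78  0x6c  0xe9 ]

→ t0 |e9|78|d9|73|6c|e9|73|73|
→ t1 |e9|6c|78|f9|d9|d9|73|78|
→ t2 |78|73|d9|d9|f9|78|6c|e9|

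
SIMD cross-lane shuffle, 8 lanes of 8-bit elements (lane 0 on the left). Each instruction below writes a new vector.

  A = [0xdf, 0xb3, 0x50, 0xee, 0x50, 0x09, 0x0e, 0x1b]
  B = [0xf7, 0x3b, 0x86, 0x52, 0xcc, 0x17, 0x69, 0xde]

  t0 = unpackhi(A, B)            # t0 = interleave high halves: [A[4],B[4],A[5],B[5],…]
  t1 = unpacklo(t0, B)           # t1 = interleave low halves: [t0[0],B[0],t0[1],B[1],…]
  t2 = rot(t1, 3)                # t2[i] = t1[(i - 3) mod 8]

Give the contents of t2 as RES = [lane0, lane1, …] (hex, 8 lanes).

t0 = [0x50, 0xcc, 0x09, 0x17, 0x0e, 0x69, 0x1b, 0xde]
t1 = [0x50, 0xf7, 0xcc, 0x3b, 0x09, 0x86, 0x17, 0x52]
t2 = [0x86, 0x17, 0x52, 0x50, 0xf7, 0xcc, 0x3b, 0x09]

RES = [0x86, 0x17, 0x52, 0x50, 0xf7, 0xcc, 0x3b, 0x09]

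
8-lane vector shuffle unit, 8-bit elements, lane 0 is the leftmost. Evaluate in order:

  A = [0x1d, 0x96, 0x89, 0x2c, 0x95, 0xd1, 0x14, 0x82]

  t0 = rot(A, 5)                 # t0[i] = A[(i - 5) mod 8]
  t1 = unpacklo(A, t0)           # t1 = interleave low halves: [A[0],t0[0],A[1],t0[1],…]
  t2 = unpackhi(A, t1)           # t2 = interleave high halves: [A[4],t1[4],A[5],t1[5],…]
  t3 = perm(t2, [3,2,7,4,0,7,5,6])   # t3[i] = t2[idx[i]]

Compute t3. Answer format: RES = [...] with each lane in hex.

RES = [ 0xd1  0xd1  0x14  0x14  0x95  0x14  0x2c  0x82 ]

→ t0 |2c|95|d1|14|82|1d|96|89|
→ t1 |1d|2c|96|95|89|d1|2c|14|
→ t2 |95|89|d1|d1|14|2c|82|14|
→ t3 |d1|d1|14|14|95|14|2c|82|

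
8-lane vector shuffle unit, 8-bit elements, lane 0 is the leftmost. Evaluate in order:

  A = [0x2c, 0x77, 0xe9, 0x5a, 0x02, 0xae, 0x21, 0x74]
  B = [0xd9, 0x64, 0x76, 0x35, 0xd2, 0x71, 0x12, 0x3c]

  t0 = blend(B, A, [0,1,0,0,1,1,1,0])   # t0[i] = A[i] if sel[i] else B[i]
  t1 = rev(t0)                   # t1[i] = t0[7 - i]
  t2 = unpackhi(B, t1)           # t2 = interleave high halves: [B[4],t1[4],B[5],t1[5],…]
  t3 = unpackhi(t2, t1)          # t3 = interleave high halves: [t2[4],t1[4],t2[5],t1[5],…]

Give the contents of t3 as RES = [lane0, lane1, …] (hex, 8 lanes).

RES = [ 0x12  0x35  0x77  0x76  0x3c  0x77  0xd9  0xd9 ]

→ t0 |d9|77|76|35|02|ae|21|3c|
→ t1 |3c|21|ae|02|35|76|77|d9|
→ t2 |d2|35|71|76|12|77|3c|d9|
→ t3 |12|35|77|76|3c|77|d9|d9|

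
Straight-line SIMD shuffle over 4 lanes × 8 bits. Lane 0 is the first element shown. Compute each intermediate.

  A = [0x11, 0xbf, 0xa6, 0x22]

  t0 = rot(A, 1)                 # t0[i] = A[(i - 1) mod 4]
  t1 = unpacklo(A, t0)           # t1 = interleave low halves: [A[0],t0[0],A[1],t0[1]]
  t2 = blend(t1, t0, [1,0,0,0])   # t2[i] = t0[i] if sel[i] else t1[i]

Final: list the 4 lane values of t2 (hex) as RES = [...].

RES = [0x22, 0x22, 0xbf, 0x11]

→ t0 |22|11|bf|a6|
→ t1 |11|22|bf|11|
→ t2 |22|22|bf|11|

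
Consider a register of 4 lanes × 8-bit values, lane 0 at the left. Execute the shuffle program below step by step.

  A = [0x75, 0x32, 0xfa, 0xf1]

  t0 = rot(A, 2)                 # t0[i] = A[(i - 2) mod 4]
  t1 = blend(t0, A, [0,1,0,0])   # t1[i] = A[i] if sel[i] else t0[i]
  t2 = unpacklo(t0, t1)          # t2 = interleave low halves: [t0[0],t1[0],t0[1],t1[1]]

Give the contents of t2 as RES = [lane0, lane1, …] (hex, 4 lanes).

RES = [0xfa, 0xfa, 0xf1, 0x32]

  t0: fa f1 75 32
  t1: fa 32 75 32
  t2: fa fa f1 32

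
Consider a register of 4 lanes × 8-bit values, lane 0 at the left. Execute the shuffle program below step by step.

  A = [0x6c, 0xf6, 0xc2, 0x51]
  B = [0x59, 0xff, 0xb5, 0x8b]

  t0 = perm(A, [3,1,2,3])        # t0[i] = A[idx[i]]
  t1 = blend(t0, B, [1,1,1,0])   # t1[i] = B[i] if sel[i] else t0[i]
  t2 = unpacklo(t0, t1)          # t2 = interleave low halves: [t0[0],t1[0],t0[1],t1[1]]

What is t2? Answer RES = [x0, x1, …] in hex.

  t0: 51 f6 c2 51
  t1: 59 ff b5 51
  t2: 51 59 f6 ff

RES = [0x51, 0x59, 0xf6, 0xff]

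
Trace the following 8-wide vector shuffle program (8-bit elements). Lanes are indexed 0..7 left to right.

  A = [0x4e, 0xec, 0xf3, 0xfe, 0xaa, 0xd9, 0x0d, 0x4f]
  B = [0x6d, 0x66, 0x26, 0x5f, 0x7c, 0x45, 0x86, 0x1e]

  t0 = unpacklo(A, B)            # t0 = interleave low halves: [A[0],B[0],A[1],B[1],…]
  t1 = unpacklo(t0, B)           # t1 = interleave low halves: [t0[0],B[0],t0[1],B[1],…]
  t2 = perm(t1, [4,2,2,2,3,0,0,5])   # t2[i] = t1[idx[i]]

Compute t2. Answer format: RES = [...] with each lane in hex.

RES = [ 0xec  0x6d  0x6d  0x6d  0x66  0x4e  0x4e  0x26 ]

  t0: 4e 6d ec 66 f3 26 fe 5f
  t1: 4e 6d 6d 66 ec 26 66 5f
  t2: ec 6d 6d 6d 66 4e 4e 26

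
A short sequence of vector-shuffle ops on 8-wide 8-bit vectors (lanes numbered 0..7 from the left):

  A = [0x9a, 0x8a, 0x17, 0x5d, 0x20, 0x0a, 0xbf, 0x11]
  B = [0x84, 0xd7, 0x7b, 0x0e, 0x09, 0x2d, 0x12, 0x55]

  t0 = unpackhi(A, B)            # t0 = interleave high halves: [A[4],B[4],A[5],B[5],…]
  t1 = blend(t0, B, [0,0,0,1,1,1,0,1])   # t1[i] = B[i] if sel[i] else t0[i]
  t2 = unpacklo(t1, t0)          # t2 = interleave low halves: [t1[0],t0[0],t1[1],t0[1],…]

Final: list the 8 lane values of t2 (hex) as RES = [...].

→ t0 |20|09|0a|2d|bf|12|11|55|
→ t1 |20|09|0a|0e|09|2d|11|55|
→ t2 |20|20|09|09|0a|0a|0e|2d|

RES = [ 0x20  0x20  0x09  0x09  0x0a  0x0a  0x0e  0x2d ]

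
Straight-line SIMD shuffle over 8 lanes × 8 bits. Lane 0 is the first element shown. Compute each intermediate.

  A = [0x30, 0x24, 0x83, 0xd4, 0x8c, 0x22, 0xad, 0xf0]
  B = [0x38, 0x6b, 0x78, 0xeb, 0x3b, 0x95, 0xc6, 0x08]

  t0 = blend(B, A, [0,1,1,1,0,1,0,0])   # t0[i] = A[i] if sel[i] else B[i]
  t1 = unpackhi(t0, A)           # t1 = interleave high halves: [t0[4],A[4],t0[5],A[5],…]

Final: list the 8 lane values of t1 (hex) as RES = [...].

→ t0 |38|24|83|d4|3b|22|c6|08|
→ t1 |3b|8c|22|22|c6|ad|08|f0|

RES = [ 0x3b  0x8c  0x22  0x22  0xc6  0xad  0x08  0xf0 ]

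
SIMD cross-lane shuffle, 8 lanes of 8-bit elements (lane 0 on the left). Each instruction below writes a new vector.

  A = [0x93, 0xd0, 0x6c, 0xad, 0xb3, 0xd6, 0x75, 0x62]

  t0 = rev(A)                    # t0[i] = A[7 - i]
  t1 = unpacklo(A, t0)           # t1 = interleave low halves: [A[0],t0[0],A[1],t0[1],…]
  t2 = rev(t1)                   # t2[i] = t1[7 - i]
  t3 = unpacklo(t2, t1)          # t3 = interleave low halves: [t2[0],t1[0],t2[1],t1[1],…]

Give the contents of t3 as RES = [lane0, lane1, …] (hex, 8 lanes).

  t0: 62 75 d6 b3 ad 6c d0 93
  t1: 93 62 d0 75 6c d6 ad b3
  t2: b3 ad d6 6c 75 d0 62 93
  t3: b3 93 ad 62 d6 d0 6c 75

RES = [ 0xb3  0x93  0xad  0x62  0xd6  0xd0  0x6c  0x75 ]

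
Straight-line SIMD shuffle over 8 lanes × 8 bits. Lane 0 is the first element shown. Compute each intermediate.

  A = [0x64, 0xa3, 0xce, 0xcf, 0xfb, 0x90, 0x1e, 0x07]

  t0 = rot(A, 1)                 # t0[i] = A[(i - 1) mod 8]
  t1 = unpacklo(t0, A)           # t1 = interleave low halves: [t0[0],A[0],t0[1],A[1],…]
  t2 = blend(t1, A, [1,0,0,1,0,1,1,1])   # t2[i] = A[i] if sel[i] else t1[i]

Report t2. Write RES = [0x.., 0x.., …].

  t0: 07 64 a3 ce cf fb 90 1e
  t1: 07 64 64 a3 a3 ce ce cf
  t2: 64 64 64 cf a3 90 1e 07

RES = [0x64, 0x64, 0x64, 0xcf, 0xa3, 0x90, 0x1e, 0x07]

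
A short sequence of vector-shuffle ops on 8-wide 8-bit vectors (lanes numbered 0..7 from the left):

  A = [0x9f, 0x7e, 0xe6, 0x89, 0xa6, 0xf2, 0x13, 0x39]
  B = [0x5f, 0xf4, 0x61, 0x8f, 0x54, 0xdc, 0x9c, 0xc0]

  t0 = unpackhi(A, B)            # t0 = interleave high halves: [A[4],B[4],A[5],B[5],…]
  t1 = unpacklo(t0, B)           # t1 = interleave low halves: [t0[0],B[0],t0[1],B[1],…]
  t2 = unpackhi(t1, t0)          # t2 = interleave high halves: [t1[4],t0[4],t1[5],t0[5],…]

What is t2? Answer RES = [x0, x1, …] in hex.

  t0: a6 54 f2 dc 13 9c 39 c0
  t1: a6 5f 54 f4 f2 61 dc 8f
  t2: f2 13 61 9c dc 39 8f c0

RES = [ 0xf2  0x13  0x61  0x9c  0xdc  0x39  0x8f  0xc0 ]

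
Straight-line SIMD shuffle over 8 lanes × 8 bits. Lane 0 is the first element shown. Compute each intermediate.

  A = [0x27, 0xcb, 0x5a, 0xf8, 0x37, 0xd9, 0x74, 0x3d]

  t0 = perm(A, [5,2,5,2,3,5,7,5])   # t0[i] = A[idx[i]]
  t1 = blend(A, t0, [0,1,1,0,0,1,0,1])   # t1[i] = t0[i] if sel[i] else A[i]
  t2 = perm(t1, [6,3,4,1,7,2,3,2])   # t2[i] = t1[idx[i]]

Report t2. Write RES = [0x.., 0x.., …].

  t0: d9 5a d9 5a f8 d9 3d d9
  t1: 27 5a d9 f8 37 d9 74 d9
  t2: 74 f8 37 5a d9 d9 f8 d9

RES = [0x74, 0xf8, 0x37, 0x5a, 0xd9, 0xd9, 0xf8, 0xd9]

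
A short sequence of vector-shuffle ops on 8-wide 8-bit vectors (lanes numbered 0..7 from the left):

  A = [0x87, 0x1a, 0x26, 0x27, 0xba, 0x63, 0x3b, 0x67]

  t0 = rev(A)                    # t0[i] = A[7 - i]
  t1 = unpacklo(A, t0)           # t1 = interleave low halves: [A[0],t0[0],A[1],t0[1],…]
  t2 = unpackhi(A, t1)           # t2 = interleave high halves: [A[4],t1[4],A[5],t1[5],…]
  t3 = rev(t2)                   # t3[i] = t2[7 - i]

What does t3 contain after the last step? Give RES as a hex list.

RES = [0xba, 0x67, 0x27, 0x3b, 0x63, 0x63, 0x26, 0xba]

→ t0 |67|3b|63|ba|27|26|1a|87|
→ t1 |87|67|1a|3b|26|63|27|ba|
→ t2 |ba|26|63|63|3b|27|67|ba|
→ t3 |ba|67|27|3b|63|63|26|ba|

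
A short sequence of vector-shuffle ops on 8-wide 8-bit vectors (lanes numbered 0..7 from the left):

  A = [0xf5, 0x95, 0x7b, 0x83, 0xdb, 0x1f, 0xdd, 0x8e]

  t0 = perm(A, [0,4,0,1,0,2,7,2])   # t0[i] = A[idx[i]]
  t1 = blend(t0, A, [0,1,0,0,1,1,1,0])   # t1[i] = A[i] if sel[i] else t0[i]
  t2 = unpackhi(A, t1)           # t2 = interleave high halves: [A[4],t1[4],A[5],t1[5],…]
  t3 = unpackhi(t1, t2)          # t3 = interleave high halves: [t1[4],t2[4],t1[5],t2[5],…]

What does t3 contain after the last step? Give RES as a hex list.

RES = [0xdb, 0xdd, 0x1f, 0xdd, 0xdd, 0x8e, 0x7b, 0x7b]

t0 = [0xf5, 0xdb, 0xf5, 0x95, 0xf5, 0x7b, 0x8e, 0x7b]
t1 = [0xf5, 0x95, 0xf5, 0x95, 0xdb, 0x1f, 0xdd, 0x7b]
t2 = [0xdb, 0xdb, 0x1f, 0x1f, 0xdd, 0xdd, 0x8e, 0x7b]
t3 = [0xdb, 0xdd, 0x1f, 0xdd, 0xdd, 0x8e, 0x7b, 0x7b]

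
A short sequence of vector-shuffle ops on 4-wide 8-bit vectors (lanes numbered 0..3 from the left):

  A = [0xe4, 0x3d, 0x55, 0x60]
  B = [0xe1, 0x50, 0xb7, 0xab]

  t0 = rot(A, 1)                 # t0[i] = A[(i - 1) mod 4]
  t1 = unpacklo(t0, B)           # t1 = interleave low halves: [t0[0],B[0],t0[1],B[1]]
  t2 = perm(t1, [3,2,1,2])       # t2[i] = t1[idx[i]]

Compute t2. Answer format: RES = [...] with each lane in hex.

RES = [0x50, 0xe4, 0xe1, 0xe4]

→ t0 |60|e4|3d|55|
→ t1 |60|e1|e4|50|
→ t2 |50|e4|e1|e4|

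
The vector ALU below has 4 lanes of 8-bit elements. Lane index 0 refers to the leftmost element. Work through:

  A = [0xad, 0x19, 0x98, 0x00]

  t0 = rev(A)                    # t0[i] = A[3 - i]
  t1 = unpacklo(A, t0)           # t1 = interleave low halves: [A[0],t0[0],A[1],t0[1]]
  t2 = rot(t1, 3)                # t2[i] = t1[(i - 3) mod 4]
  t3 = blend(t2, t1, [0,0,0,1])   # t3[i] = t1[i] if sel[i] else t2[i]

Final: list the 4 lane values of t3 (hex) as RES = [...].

  t0: 00 98 19 ad
  t1: ad 00 19 98
  t2: 00 19 98 ad
  t3: 00 19 98 98

RES = [ 0x00  0x19  0x98  0x98 ]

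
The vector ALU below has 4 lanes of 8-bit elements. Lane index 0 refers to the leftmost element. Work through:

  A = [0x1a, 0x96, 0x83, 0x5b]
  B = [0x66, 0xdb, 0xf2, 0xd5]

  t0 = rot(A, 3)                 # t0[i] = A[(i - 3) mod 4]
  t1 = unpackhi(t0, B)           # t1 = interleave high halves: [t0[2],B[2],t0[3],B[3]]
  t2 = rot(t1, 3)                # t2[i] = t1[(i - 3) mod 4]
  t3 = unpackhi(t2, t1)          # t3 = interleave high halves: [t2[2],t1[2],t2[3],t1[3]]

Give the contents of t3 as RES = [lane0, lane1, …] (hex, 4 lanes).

  t0: 96 83 5b 1a
  t1: 5b f2 1a d5
  t2: f2 1a d5 5b
  t3: d5 1a 5b d5

RES = [ 0xd5  0x1a  0x5b  0xd5 ]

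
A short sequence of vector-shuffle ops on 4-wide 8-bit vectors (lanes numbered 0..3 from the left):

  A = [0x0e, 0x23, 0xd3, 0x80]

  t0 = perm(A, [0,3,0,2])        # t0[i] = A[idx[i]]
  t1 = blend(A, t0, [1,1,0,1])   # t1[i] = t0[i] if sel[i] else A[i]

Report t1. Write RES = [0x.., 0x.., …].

RES = [ 0x0e  0x80  0xd3  0xd3 ]

→ t0 |0e|80|0e|d3|
→ t1 |0e|80|d3|d3|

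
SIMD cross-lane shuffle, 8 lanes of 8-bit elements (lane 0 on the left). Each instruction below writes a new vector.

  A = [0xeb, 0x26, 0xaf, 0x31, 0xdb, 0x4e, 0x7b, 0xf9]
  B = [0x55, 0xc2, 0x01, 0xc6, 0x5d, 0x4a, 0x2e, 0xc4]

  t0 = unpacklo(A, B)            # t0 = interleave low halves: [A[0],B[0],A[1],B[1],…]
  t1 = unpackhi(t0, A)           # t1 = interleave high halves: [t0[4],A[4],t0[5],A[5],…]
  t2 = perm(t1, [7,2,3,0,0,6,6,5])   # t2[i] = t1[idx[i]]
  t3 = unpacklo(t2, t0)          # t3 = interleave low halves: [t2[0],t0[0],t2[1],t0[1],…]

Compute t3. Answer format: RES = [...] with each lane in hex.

→ t0 |eb|55|26|c2|af|01|31|c6|
→ t1 |af|db|01|4e|31|7b|c6|f9|
→ t2 |f9|01|4e|af|af|c6|c6|7b|
→ t3 |f9|eb|01|55|4e|26|af|c2|

RES = [0xf9, 0xeb, 0x01, 0x55, 0x4e, 0x26, 0xaf, 0xc2]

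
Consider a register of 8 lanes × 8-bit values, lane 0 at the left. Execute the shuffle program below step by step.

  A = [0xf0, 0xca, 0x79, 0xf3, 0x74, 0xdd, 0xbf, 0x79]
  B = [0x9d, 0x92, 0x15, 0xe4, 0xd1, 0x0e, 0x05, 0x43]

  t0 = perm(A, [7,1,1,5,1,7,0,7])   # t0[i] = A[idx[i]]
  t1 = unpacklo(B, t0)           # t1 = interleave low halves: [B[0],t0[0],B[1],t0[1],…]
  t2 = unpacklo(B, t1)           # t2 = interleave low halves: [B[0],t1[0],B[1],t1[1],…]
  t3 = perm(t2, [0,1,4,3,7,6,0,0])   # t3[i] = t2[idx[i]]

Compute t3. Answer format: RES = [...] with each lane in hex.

RES = [ 0x9d  0x9d  0x15  0x79  0xca  0xe4  0x9d  0x9d ]

t0 = [0x79, 0xca, 0xca, 0xdd, 0xca, 0x79, 0xf0, 0x79]
t1 = [0x9d, 0x79, 0x92, 0xca, 0x15, 0xca, 0xe4, 0xdd]
t2 = [0x9d, 0x9d, 0x92, 0x79, 0x15, 0x92, 0xe4, 0xca]
t3 = [0x9d, 0x9d, 0x15, 0x79, 0xca, 0xe4, 0x9d, 0x9d]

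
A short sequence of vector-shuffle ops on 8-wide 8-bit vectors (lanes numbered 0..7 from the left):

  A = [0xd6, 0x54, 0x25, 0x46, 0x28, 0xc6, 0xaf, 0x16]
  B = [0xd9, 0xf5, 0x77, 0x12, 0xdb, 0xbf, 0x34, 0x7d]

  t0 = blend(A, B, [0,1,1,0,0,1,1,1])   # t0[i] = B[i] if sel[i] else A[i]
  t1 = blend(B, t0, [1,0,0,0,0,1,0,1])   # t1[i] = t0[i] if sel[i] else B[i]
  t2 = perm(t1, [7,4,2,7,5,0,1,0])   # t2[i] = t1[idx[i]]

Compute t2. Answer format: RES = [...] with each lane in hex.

→ t0 |d6|f5|77|46|28|bf|34|7d|
→ t1 |d6|f5|77|12|db|bf|34|7d|
→ t2 |7d|db|77|7d|bf|d6|f5|d6|

RES = [0x7d, 0xdb, 0x77, 0x7d, 0xbf, 0xd6, 0xf5, 0xd6]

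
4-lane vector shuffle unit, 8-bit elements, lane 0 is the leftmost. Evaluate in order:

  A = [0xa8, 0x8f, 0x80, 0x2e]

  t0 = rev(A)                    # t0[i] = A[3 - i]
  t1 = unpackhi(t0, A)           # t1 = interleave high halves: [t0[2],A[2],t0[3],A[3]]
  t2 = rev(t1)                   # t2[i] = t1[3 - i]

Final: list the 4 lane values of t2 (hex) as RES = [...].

→ t0 |2e|80|8f|a8|
→ t1 |8f|80|a8|2e|
→ t2 |2e|a8|80|8f|

RES = [0x2e, 0xa8, 0x80, 0x8f]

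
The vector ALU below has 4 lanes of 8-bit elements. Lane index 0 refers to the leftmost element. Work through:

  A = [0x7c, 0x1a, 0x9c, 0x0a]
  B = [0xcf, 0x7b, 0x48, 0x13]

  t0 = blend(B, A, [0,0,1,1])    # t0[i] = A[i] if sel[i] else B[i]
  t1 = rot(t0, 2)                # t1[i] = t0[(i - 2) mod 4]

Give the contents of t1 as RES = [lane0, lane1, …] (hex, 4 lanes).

RES = [0x9c, 0x0a, 0xcf, 0x7b]

t0 = [0xcf, 0x7b, 0x9c, 0x0a]
t1 = [0x9c, 0x0a, 0xcf, 0x7b]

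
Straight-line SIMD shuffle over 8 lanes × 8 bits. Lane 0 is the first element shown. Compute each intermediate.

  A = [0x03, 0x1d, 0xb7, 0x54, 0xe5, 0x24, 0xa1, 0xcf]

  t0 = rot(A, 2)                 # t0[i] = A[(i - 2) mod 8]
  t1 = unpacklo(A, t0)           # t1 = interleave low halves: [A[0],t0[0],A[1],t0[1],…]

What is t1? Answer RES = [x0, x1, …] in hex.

RES = [ 0x03  0xa1  0x1d  0xcf  0xb7  0x03  0x54  0x1d ]

  t0: a1 cf 03 1d b7 54 e5 24
  t1: 03 a1 1d cf b7 03 54 1d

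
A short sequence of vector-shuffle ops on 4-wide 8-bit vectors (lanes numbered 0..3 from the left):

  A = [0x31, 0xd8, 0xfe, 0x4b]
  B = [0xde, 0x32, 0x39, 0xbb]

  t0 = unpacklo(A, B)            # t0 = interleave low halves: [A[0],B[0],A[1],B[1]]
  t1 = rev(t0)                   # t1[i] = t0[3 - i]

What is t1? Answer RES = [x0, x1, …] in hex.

  t0: 31 de d8 32
  t1: 32 d8 de 31

RES = [ 0x32  0xd8  0xde  0x31 ]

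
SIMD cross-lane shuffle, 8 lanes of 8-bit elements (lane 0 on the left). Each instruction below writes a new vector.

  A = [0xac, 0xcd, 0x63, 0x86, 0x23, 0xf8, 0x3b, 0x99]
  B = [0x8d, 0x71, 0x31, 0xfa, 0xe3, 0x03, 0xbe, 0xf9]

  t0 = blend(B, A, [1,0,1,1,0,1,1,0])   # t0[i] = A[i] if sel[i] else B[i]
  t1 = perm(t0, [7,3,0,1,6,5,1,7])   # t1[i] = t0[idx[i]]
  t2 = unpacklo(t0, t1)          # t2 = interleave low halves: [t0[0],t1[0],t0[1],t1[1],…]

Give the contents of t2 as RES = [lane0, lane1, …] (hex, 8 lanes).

RES = [ 0xac  0xf9  0x71  0x86  0x63  0xac  0x86  0x71 ]

t0 = [0xac, 0x71, 0x63, 0x86, 0xe3, 0xf8, 0x3b, 0xf9]
t1 = [0xf9, 0x86, 0xac, 0x71, 0x3b, 0xf8, 0x71, 0xf9]
t2 = [0xac, 0xf9, 0x71, 0x86, 0x63, 0xac, 0x86, 0x71]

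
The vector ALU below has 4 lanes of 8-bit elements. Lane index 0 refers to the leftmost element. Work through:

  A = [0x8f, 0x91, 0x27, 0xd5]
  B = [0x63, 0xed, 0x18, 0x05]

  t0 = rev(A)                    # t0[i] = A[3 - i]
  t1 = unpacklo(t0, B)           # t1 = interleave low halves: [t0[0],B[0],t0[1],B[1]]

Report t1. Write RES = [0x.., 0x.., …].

t0 = [0xd5, 0x27, 0x91, 0x8f]
t1 = [0xd5, 0x63, 0x27, 0xed]

RES = [ 0xd5  0x63  0x27  0xed ]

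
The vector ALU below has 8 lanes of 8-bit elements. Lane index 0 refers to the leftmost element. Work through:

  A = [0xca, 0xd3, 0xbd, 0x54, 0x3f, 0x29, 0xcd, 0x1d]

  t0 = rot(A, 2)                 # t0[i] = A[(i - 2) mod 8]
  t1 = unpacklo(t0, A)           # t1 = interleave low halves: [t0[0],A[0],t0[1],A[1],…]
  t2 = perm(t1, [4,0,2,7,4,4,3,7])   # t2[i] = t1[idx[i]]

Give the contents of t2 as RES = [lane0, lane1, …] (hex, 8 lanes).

→ t0 |cd|1d|ca|d3|bd|54|3f|29|
→ t1 |cd|ca|1d|d3|ca|bd|d3|54|
→ t2 |ca|cd|1d|54|ca|ca|d3|54|

RES = [0xca, 0xcd, 0x1d, 0x54, 0xca, 0xca, 0xd3, 0x54]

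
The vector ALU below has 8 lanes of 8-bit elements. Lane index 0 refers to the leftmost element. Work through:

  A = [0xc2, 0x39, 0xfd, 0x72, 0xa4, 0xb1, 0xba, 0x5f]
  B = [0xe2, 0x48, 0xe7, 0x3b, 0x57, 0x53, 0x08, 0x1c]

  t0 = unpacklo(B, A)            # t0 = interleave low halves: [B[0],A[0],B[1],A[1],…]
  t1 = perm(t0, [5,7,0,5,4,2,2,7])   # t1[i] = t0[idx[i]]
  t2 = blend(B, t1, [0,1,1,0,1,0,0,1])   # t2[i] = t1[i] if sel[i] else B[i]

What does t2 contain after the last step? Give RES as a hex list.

t0 = [0xe2, 0xc2, 0x48, 0x39, 0xe7, 0xfd, 0x3b, 0x72]
t1 = [0xfd, 0x72, 0xe2, 0xfd, 0xe7, 0x48, 0x48, 0x72]
t2 = [0xe2, 0x72, 0xe2, 0x3b, 0xe7, 0x53, 0x08, 0x72]

RES = [0xe2, 0x72, 0xe2, 0x3b, 0xe7, 0x53, 0x08, 0x72]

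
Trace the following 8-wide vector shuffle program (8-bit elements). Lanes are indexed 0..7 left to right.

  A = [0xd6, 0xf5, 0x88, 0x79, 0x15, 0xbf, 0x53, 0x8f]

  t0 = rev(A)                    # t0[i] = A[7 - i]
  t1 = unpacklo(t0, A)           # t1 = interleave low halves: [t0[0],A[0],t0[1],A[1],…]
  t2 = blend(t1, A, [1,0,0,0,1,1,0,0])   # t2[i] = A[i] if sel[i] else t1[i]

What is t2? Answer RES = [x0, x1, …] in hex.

t0 = [0x8f, 0x53, 0xbf, 0x15, 0x79, 0x88, 0xf5, 0xd6]
t1 = [0x8f, 0xd6, 0x53, 0xf5, 0xbf, 0x88, 0x15, 0x79]
t2 = [0xd6, 0xd6, 0x53, 0xf5, 0x15, 0xbf, 0x15, 0x79]

RES = [ 0xd6  0xd6  0x53  0xf5  0x15  0xbf  0x15  0x79 ]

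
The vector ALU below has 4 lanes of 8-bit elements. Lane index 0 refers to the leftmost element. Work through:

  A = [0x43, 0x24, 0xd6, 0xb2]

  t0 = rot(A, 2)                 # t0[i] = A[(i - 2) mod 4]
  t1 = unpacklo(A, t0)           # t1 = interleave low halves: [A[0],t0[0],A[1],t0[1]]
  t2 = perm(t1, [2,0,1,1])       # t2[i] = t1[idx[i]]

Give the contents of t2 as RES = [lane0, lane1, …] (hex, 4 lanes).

  t0: d6 b2 43 24
  t1: 43 d6 24 b2
  t2: 24 43 d6 d6

RES = [ 0x24  0x43  0xd6  0xd6 ]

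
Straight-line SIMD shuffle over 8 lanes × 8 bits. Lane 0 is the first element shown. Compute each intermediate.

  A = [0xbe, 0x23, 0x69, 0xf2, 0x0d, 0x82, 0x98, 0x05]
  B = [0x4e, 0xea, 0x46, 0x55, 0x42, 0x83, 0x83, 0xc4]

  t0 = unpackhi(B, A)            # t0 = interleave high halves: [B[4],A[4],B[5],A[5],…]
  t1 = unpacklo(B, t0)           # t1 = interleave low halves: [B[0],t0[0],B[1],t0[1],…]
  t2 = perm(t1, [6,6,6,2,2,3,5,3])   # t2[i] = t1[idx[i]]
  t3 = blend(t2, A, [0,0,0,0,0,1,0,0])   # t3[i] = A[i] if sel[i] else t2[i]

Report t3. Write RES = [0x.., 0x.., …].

RES = [0x55, 0x55, 0x55, 0xea, 0xea, 0x82, 0x83, 0x0d]

  t0: 42 0d 83 82 83 98 c4 05
  t1: 4e 42 ea 0d 46 83 55 82
  t2: 55 55 55 ea ea 0d 83 0d
  t3: 55 55 55 ea ea 82 83 0d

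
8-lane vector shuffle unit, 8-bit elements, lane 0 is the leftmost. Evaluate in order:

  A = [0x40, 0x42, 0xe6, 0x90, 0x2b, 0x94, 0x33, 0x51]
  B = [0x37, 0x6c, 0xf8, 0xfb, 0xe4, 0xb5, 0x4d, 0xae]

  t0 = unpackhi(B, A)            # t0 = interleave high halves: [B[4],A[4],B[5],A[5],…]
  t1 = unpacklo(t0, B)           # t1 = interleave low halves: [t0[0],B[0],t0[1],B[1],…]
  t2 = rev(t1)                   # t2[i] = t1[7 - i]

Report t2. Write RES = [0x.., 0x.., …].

RES = [ 0xfb  0x94  0xf8  0xb5  0x6c  0x2b  0x37  0xe4 ]

t0 = [0xe4, 0x2b, 0xb5, 0x94, 0x4d, 0x33, 0xae, 0x51]
t1 = [0xe4, 0x37, 0x2b, 0x6c, 0xb5, 0xf8, 0x94, 0xfb]
t2 = [0xfb, 0x94, 0xf8, 0xb5, 0x6c, 0x2b, 0x37, 0xe4]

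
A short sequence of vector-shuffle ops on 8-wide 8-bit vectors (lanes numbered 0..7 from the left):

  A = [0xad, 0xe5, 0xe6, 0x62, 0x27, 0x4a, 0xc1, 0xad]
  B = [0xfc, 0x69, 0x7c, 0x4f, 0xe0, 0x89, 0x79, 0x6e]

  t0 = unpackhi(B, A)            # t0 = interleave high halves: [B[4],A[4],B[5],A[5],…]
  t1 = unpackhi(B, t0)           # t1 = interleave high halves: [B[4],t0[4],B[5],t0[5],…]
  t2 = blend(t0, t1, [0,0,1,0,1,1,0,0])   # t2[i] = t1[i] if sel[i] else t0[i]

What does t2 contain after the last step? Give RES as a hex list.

→ t0 |e0|27|89|4a|79|c1|6e|ad|
→ t1 |e0|79|89|c1|79|6e|6e|ad|
→ t2 |e0|27|89|4a|79|6e|6e|ad|

RES = [0xe0, 0x27, 0x89, 0x4a, 0x79, 0x6e, 0x6e, 0xad]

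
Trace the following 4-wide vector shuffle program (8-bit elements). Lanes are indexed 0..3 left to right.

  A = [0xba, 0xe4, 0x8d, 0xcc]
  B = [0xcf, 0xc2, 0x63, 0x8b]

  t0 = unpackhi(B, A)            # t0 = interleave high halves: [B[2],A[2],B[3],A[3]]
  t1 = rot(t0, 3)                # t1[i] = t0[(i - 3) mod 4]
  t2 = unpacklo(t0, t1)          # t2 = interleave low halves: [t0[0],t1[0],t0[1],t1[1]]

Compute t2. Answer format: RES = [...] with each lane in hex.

→ t0 |63|8d|8b|cc|
→ t1 |8d|8b|cc|63|
→ t2 |63|8d|8d|8b|

RES = [0x63, 0x8d, 0x8d, 0x8b]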